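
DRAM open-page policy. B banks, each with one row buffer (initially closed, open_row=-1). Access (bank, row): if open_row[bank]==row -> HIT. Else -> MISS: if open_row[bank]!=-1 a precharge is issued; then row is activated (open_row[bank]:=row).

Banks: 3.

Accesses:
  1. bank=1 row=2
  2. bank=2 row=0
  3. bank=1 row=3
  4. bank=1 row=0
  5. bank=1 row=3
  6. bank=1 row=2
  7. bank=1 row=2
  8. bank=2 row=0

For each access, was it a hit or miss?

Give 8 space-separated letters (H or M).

Answer: M M M M M M H H

Derivation:
Acc 1: bank1 row2 -> MISS (open row2); precharges=0
Acc 2: bank2 row0 -> MISS (open row0); precharges=0
Acc 3: bank1 row3 -> MISS (open row3); precharges=1
Acc 4: bank1 row0 -> MISS (open row0); precharges=2
Acc 5: bank1 row3 -> MISS (open row3); precharges=3
Acc 6: bank1 row2 -> MISS (open row2); precharges=4
Acc 7: bank1 row2 -> HIT
Acc 8: bank2 row0 -> HIT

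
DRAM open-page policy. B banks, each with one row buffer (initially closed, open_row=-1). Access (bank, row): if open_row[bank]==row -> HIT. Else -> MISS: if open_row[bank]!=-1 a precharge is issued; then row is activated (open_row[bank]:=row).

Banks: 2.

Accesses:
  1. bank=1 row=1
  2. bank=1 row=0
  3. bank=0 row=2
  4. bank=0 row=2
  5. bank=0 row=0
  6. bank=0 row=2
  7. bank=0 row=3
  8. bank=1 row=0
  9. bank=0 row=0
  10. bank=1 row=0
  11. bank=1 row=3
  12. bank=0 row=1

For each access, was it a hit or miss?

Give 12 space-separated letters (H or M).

Acc 1: bank1 row1 -> MISS (open row1); precharges=0
Acc 2: bank1 row0 -> MISS (open row0); precharges=1
Acc 3: bank0 row2 -> MISS (open row2); precharges=1
Acc 4: bank0 row2 -> HIT
Acc 5: bank0 row0 -> MISS (open row0); precharges=2
Acc 6: bank0 row2 -> MISS (open row2); precharges=3
Acc 7: bank0 row3 -> MISS (open row3); precharges=4
Acc 8: bank1 row0 -> HIT
Acc 9: bank0 row0 -> MISS (open row0); precharges=5
Acc 10: bank1 row0 -> HIT
Acc 11: bank1 row3 -> MISS (open row3); precharges=6
Acc 12: bank0 row1 -> MISS (open row1); precharges=7

Answer: M M M H M M M H M H M M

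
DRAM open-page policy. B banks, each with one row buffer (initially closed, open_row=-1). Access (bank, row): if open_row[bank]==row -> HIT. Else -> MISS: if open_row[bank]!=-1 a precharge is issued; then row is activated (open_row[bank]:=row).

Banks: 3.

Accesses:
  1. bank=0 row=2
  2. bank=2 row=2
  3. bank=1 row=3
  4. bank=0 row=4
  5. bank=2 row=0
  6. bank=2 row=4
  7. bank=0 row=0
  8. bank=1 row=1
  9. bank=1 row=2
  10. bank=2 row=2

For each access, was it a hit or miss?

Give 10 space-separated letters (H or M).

Answer: M M M M M M M M M M

Derivation:
Acc 1: bank0 row2 -> MISS (open row2); precharges=0
Acc 2: bank2 row2 -> MISS (open row2); precharges=0
Acc 3: bank1 row3 -> MISS (open row3); precharges=0
Acc 4: bank0 row4 -> MISS (open row4); precharges=1
Acc 5: bank2 row0 -> MISS (open row0); precharges=2
Acc 6: bank2 row4 -> MISS (open row4); precharges=3
Acc 7: bank0 row0 -> MISS (open row0); precharges=4
Acc 8: bank1 row1 -> MISS (open row1); precharges=5
Acc 9: bank1 row2 -> MISS (open row2); precharges=6
Acc 10: bank2 row2 -> MISS (open row2); precharges=7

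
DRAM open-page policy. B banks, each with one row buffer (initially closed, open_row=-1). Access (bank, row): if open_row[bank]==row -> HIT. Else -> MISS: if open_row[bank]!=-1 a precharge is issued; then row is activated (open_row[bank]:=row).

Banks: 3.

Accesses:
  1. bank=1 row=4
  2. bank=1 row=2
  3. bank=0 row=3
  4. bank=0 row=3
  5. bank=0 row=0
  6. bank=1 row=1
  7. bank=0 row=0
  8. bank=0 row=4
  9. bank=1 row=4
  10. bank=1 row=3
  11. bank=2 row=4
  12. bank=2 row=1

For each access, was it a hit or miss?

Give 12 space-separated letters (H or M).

Answer: M M M H M M H M M M M M

Derivation:
Acc 1: bank1 row4 -> MISS (open row4); precharges=0
Acc 2: bank1 row2 -> MISS (open row2); precharges=1
Acc 3: bank0 row3 -> MISS (open row3); precharges=1
Acc 4: bank0 row3 -> HIT
Acc 5: bank0 row0 -> MISS (open row0); precharges=2
Acc 6: bank1 row1 -> MISS (open row1); precharges=3
Acc 7: bank0 row0 -> HIT
Acc 8: bank0 row4 -> MISS (open row4); precharges=4
Acc 9: bank1 row4 -> MISS (open row4); precharges=5
Acc 10: bank1 row3 -> MISS (open row3); precharges=6
Acc 11: bank2 row4 -> MISS (open row4); precharges=6
Acc 12: bank2 row1 -> MISS (open row1); precharges=7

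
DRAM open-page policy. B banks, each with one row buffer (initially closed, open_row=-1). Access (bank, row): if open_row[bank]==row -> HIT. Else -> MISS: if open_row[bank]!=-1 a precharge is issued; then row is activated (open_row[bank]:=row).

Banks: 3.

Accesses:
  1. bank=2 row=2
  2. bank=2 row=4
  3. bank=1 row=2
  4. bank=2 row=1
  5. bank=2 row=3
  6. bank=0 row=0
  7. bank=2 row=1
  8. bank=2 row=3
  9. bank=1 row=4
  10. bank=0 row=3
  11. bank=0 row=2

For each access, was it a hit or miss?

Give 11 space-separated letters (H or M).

Acc 1: bank2 row2 -> MISS (open row2); precharges=0
Acc 2: bank2 row4 -> MISS (open row4); precharges=1
Acc 3: bank1 row2 -> MISS (open row2); precharges=1
Acc 4: bank2 row1 -> MISS (open row1); precharges=2
Acc 5: bank2 row3 -> MISS (open row3); precharges=3
Acc 6: bank0 row0 -> MISS (open row0); precharges=3
Acc 7: bank2 row1 -> MISS (open row1); precharges=4
Acc 8: bank2 row3 -> MISS (open row3); precharges=5
Acc 9: bank1 row4 -> MISS (open row4); precharges=6
Acc 10: bank0 row3 -> MISS (open row3); precharges=7
Acc 11: bank0 row2 -> MISS (open row2); precharges=8

Answer: M M M M M M M M M M M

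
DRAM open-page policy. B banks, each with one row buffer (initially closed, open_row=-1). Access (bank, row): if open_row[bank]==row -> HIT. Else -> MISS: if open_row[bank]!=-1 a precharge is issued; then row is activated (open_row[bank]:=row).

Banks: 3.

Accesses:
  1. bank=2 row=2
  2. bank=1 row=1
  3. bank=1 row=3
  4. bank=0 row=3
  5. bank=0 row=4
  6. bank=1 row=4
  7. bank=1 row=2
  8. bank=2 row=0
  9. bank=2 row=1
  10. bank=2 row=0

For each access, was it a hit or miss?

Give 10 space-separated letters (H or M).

Acc 1: bank2 row2 -> MISS (open row2); precharges=0
Acc 2: bank1 row1 -> MISS (open row1); precharges=0
Acc 3: bank1 row3 -> MISS (open row3); precharges=1
Acc 4: bank0 row3 -> MISS (open row3); precharges=1
Acc 5: bank0 row4 -> MISS (open row4); precharges=2
Acc 6: bank1 row4 -> MISS (open row4); precharges=3
Acc 7: bank1 row2 -> MISS (open row2); precharges=4
Acc 8: bank2 row0 -> MISS (open row0); precharges=5
Acc 9: bank2 row1 -> MISS (open row1); precharges=6
Acc 10: bank2 row0 -> MISS (open row0); precharges=7

Answer: M M M M M M M M M M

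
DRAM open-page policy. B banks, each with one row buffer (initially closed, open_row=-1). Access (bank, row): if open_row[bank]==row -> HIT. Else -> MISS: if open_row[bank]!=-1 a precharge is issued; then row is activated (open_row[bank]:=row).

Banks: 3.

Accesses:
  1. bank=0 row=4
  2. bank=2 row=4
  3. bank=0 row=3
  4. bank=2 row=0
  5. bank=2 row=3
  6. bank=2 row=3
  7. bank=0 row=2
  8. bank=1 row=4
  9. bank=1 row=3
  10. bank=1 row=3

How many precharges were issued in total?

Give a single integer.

Acc 1: bank0 row4 -> MISS (open row4); precharges=0
Acc 2: bank2 row4 -> MISS (open row4); precharges=0
Acc 3: bank0 row3 -> MISS (open row3); precharges=1
Acc 4: bank2 row0 -> MISS (open row0); precharges=2
Acc 5: bank2 row3 -> MISS (open row3); precharges=3
Acc 6: bank2 row3 -> HIT
Acc 7: bank0 row2 -> MISS (open row2); precharges=4
Acc 8: bank1 row4 -> MISS (open row4); precharges=4
Acc 9: bank1 row3 -> MISS (open row3); precharges=5
Acc 10: bank1 row3 -> HIT

Answer: 5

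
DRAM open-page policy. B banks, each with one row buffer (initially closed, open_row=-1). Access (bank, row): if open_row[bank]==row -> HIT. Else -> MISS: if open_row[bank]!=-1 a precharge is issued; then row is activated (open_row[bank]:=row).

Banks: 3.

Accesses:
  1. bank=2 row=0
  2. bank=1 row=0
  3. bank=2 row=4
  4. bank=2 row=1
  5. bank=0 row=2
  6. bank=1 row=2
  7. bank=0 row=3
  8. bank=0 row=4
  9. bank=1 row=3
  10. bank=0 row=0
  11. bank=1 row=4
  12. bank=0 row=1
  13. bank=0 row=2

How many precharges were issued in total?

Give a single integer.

Answer: 10

Derivation:
Acc 1: bank2 row0 -> MISS (open row0); precharges=0
Acc 2: bank1 row0 -> MISS (open row0); precharges=0
Acc 3: bank2 row4 -> MISS (open row4); precharges=1
Acc 4: bank2 row1 -> MISS (open row1); precharges=2
Acc 5: bank0 row2 -> MISS (open row2); precharges=2
Acc 6: bank1 row2 -> MISS (open row2); precharges=3
Acc 7: bank0 row3 -> MISS (open row3); precharges=4
Acc 8: bank0 row4 -> MISS (open row4); precharges=5
Acc 9: bank1 row3 -> MISS (open row3); precharges=6
Acc 10: bank0 row0 -> MISS (open row0); precharges=7
Acc 11: bank1 row4 -> MISS (open row4); precharges=8
Acc 12: bank0 row1 -> MISS (open row1); precharges=9
Acc 13: bank0 row2 -> MISS (open row2); precharges=10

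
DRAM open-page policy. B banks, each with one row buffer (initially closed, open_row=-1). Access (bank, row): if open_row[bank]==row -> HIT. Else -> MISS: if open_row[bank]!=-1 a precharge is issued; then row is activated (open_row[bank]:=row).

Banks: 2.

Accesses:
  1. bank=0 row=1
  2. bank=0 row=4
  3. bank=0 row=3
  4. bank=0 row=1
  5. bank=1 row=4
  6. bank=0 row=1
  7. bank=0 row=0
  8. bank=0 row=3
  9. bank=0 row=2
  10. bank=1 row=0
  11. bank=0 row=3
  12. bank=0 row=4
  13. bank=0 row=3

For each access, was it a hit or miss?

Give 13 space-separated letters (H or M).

Answer: M M M M M H M M M M M M M

Derivation:
Acc 1: bank0 row1 -> MISS (open row1); precharges=0
Acc 2: bank0 row4 -> MISS (open row4); precharges=1
Acc 3: bank0 row3 -> MISS (open row3); precharges=2
Acc 4: bank0 row1 -> MISS (open row1); precharges=3
Acc 5: bank1 row4 -> MISS (open row4); precharges=3
Acc 6: bank0 row1 -> HIT
Acc 7: bank0 row0 -> MISS (open row0); precharges=4
Acc 8: bank0 row3 -> MISS (open row3); precharges=5
Acc 9: bank0 row2 -> MISS (open row2); precharges=6
Acc 10: bank1 row0 -> MISS (open row0); precharges=7
Acc 11: bank0 row3 -> MISS (open row3); precharges=8
Acc 12: bank0 row4 -> MISS (open row4); precharges=9
Acc 13: bank0 row3 -> MISS (open row3); precharges=10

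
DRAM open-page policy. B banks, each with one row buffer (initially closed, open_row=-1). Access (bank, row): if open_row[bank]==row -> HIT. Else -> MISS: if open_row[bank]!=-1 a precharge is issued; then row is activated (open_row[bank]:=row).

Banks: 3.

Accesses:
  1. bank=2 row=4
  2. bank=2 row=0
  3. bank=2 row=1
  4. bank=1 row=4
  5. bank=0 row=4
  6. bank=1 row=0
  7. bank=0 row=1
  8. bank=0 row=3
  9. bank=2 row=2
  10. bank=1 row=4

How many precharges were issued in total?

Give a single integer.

Answer: 7

Derivation:
Acc 1: bank2 row4 -> MISS (open row4); precharges=0
Acc 2: bank2 row0 -> MISS (open row0); precharges=1
Acc 3: bank2 row1 -> MISS (open row1); precharges=2
Acc 4: bank1 row4 -> MISS (open row4); precharges=2
Acc 5: bank0 row4 -> MISS (open row4); precharges=2
Acc 6: bank1 row0 -> MISS (open row0); precharges=3
Acc 7: bank0 row1 -> MISS (open row1); precharges=4
Acc 8: bank0 row3 -> MISS (open row3); precharges=5
Acc 9: bank2 row2 -> MISS (open row2); precharges=6
Acc 10: bank1 row4 -> MISS (open row4); precharges=7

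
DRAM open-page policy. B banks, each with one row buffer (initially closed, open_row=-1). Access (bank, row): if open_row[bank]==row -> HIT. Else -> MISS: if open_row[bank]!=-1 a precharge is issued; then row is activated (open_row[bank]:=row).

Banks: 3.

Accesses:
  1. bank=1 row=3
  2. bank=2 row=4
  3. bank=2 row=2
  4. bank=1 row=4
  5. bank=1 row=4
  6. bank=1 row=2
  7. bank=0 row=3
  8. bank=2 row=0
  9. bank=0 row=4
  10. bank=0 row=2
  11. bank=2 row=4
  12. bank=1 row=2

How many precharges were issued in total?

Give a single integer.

Acc 1: bank1 row3 -> MISS (open row3); precharges=0
Acc 2: bank2 row4 -> MISS (open row4); precharges=0
Acc 3: bank2 row2 -> MISS (open row2); precharges=1
Acc 4: bank1 row4 -> MISS (open row4); precharges=2
Acc 5: bank1 row4 -> HIT
Acc 6: bank1 row2 -> MISS (open row2); precharges=3
Acc 7: bank0 row3 -> MISS (open row3); precharges=3
Acc 8: bank2 row0 -> MISS (open row0); precharges=4
Acc 9: bank0 row4 -> MISS (open row4); precharges=5
Acc 10: bank0 row2 -> MISS (open row2); precharges=6
Acc 11: bank2 row4 -> MISS (open row4); precharges=7
Acc 12: bank1 row2 -> HIT

Answer: 7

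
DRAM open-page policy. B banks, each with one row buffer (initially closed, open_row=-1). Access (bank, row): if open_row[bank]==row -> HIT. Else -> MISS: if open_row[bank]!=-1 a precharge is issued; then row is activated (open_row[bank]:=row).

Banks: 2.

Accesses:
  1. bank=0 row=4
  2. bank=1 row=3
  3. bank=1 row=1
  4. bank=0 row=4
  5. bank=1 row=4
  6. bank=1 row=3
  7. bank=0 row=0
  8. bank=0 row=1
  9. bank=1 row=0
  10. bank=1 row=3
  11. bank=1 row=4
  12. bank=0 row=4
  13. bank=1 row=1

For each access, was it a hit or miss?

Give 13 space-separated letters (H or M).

Answer: M M M H M M M M M M M M M

Derivation:
Acc 1: bank0 row4 -> MISS (open row4); precharges=0
Acc 2: bank1 row3 -> MISS (open row3); precharges=0
Acc 3: bank1 row1 -> MISS (open row1); precharges=1
Acc 4: bank0 row4 -> HIT
Acc 5: bank1 row4 -> MISS (open row4); precharges=2
Acc 6: bank1 row3 -> MISS (open row3); precharges=3
Acc 7: bank0 row0 -> MISS (open row0); precharges=4
Acc 8: bank0 row1 -> MISS (open row1); precharges=5
Acc 9: bank1 row0 -> MISS (open row0); precharges=6
Acc 10: bank1 row3 -> MISS (open row3); precharges=7
Acc 11: bank1 row4 -> MISS (open row4); precharges=8
Acc 12: bank0 row4 -> MISS (open row4); precharges=9
Acc 13: bank1 row1 -> MISS (open row1); precharges=10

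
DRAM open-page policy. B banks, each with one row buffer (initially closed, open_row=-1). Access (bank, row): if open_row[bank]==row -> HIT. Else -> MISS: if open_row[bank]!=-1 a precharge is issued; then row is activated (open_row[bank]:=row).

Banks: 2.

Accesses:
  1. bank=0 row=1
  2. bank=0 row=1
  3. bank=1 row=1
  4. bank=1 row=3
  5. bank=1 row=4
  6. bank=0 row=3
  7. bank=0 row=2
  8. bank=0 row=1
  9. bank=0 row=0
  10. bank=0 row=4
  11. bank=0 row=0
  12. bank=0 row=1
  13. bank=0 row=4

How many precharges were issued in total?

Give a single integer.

Answer: 10

Derivation:
Acc 1: bank0 row1 -> MISS (open row1); precharges=0
Acc 2: bank0 row1 -> HIT
Acc 3: bank1 row1 -> MISS (open row1); precharges=0
Acc 4: bank1 row3 -> MISS (open row3); precharges=1
Acc 5: bank1 row4 -> MISS (open row4); precharges=2
Acc 6: bank0 row3 -> MISS (open row3); precharges=3
Acc 7: bank0 row2 -> MISS (open row2); precharges=4
Acc 8: bank0 row1 -> MISS (open row1); precharges=5
Acc 9: bank0 row0 -> MISS (open row0); precharges=6
Acc 10: bank0 row4 -> MISS (open row4); precharges=7
Acc 11: bank0 row0 -> MISS (open row0); precharges=8
Acc 12: bank0 row1 -> MISS (open row1); precharges=9
Acc 13: bank0 row4 -> MISS (open row4); precharges=10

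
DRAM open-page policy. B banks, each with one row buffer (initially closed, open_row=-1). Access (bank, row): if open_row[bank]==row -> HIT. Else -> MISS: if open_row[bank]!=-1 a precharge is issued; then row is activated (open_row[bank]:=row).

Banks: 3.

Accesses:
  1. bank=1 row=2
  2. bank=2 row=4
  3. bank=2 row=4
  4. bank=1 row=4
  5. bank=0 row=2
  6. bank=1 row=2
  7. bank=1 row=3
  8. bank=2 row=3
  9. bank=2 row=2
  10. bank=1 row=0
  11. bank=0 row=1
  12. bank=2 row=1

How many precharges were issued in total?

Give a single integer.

Answer: 8

Derivation:
Acc 1: bank1 row2 -> MISS (open row2); precharges=0
Acc 2: bank2 row4 -> MISS (open row4); precharges=0
Acc 3: bank2 row4 -> HIT
Acc 4: bank1 row4 -> MISS (open row4); precharges=1
Acc 5: bank0 row2 -> MISS (open row2); precharges=1
Acc 6: bank1 row2 -> MISS (open row2); precharges=2
Acc 7: bank1 row3 -> MISS (open row3); precharges=3
Acc 8: bank2 row3 -> MISS (open row3); precharges=4
Acc 9: bank2 row2 -> MISS (open row2); precharges=5
Acc 10: bank1 row0 -> MISS (open row0); precharges=6
Acc 11: bank0 row1 -> MISS (open row1); precharges=7
Acc 12: bank2 row1 -> MISS (open row1); precharges=8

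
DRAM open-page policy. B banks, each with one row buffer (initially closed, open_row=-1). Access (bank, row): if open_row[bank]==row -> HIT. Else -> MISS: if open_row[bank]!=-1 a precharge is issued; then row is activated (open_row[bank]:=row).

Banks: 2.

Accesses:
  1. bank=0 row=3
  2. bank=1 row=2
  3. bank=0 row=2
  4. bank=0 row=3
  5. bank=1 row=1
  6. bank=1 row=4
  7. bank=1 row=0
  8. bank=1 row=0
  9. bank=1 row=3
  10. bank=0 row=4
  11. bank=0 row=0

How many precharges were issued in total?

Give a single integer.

Acc 1: bank0 row3 -> MISS (open row3); precharges=0
Acc 2: bank1 row2 -> MISS (open row2); precharges=0
Acc 3: bank0 row2 -> MISS (open row2); precharges=1
Acc 4: bank0 row3 -> MISS (open row3); precharges=2
Acc 5: bank1 row1 -> MISS (open row1); precharges=3
Acc 6: bank1 row4 -> MISS (open row4); precharges=4
Acc 7: bank1 row0 -> MISS (open row0); precharges=5
Acc 8: bank1 row0 -> HIT
Acc 9: bank1 row3 -> MISS (open row3); precharges=6
Acc 10: bank0 row4 -> MISS (open row4); precharges=7
Acc 11: bank0 row0 -> MISS (open row0); precharges=8

Answer: 8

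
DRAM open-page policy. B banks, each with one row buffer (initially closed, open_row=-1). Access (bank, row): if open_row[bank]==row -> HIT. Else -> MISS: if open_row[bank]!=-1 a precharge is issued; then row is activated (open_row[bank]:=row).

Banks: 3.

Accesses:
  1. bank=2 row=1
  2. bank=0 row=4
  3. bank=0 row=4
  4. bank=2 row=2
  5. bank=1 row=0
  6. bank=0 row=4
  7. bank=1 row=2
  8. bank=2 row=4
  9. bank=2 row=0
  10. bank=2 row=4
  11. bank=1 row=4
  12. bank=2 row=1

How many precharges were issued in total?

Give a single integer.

Answer: 7

Derivation:
Acc 1: bank2 row1 -> MISS (open row1); precharges=0
Acc 2: bank0 row4 -> MISS (open row4); precharges=0
Acc 3: bank0 row4 -> HIT
Acc 4: bank2 row2 -> MISS (open row2); precharges=1
Acc 5: bank1 row0 -> MISS (open row0); precharges=1
Acc 6: bank0 row4 -> HIT
Acc 7: bank1 row2 -> MISS (open row2); precharges=2
Acc 8: bank2 row4 -> MISS (open row4); precharges=3
Acc 9: bank2 row0 -> MISS (open row0); precharges=4
Acc 10: bank2 row4 -> MISS (open row4); precharges=5
Acc 11: bank1 row4 -> MISS (open row4); precharges=6
Acc 12: bank2 row1 -> MISS (open row1); precharges=7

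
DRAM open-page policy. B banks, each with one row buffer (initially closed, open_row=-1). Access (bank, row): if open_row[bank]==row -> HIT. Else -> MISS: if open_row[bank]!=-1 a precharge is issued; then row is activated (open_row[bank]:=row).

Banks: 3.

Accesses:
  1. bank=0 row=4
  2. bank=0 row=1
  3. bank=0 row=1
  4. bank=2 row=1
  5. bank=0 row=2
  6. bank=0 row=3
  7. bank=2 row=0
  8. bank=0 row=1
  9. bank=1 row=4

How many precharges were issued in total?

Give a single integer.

Answer: 5

Derivation:
Acc 1: bank0 row4 -> MISS (open row4); precharges=0
Acc 2: bank0 row1 -> MISS (open row1); precharges=1
Acc 3: bank0 row1 -> HIT
Acc 4: bank2 row1 -> MISS (open row1); precharges=1
Acc 5: bank0 row2 -> MISS (open row2); precharges=2
Acc 6: bank0 row3 -> MISS (open row3); precharges=3
Acc 7: bank2 row0 -> MISS (open row0); precharges=4
Acc 8: bank0 row1 -> MISS (open row1); precharges=5
Acc 9: bank1 row4 -> MISS (open row4); precharges=5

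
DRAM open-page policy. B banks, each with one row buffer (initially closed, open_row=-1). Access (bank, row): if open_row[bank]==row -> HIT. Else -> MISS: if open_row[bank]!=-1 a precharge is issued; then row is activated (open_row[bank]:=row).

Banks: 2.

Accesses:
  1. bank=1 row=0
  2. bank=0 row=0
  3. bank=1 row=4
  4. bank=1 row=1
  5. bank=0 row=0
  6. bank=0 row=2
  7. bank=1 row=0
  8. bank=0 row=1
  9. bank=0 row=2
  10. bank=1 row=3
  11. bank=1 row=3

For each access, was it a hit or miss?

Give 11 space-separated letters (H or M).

Acc 1: bank1 row0 -> MISS (open row0); precharges=0
Acc 2: bank0 row0 -> MISS (open row0); precharges=0
Acc 3: bank1 row4 -> MISS (open row4); precharges=1
Acc 4: bank1 row1 -> MISS (open row1); precharges=2
Acc 5: bank0 row0 -> HIT
Acc 6: bank0 row2 -> MISS (open row2); precharges=3
Acc 7: bank1 row0 -> MISS (open row0); precharges=4
Acc 8: bank0 row1 -> MISS (open row1); precharges=5
Acc 9: bank0 row2 -> MISS (open row2); precharges=6
Acc 10: bank1 row3 -> MISS (open row3); precharges=7
Acc 11: bank1 row3 -> HIT

Answer: M M M M H M M M M M H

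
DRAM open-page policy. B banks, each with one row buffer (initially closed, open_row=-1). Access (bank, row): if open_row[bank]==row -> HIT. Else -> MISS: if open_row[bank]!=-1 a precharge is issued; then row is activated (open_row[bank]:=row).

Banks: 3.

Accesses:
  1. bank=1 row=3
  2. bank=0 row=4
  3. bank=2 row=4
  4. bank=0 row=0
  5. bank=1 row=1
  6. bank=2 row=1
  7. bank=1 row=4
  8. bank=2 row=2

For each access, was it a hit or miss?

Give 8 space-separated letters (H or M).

Acc 1: bank1 row3 -> MISS (open row3); precharges=0
Acc 2: bank0 row4 -> MISS (open row4); precharges=0
Acc 3: bank2 row4 -> MISS (open row4); precharges=0
Acc 4: bank0 row0 -> MISS (open row0); precharges=1
Acc 5: bank1 row1 -> MISS (open row1); precharges=2
Acc 6: bank2 row1 -> MISS (open row1); precharges=3
Acc 7: bank1 row4 -> MISS (open row4); precharges=4
Acc 8: bank2 row2 -> MISS (open row2); precharges=5

Answer: M M M M M M M M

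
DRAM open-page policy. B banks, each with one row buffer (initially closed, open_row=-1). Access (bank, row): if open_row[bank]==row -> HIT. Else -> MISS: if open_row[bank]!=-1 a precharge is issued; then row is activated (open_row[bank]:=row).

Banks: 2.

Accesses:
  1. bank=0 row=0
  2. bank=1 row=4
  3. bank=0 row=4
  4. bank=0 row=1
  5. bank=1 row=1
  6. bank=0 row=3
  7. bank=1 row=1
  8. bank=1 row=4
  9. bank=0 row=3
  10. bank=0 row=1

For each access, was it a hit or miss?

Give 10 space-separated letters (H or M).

Acc 1: bank0 row0 -> MISS (open row0); precharges=0
Acc 2: bank1 row4 -> MISS (open row4); precharges=0
Acc 3: bank0 row4 -> MISS (open row4); precharges=1
Acc 4: bank0 row1 -> MISS (open row1); precharges=2
Acc 5: bank1 row1 -> MISS (open row1); precharges=3
Acc 6: bank0 row3 -> MISS (open row3); precharges=4
Acc 7: bank1 row1 -> HIT
Acc 8: bank1 row4 -> MISS (open row4); precharges=5
Acc 9: bank0 row3 -> HIT
Acc 10: bank0 row1 -> MISS (open row1); precharges=6

Answer: M M M M M M H M H M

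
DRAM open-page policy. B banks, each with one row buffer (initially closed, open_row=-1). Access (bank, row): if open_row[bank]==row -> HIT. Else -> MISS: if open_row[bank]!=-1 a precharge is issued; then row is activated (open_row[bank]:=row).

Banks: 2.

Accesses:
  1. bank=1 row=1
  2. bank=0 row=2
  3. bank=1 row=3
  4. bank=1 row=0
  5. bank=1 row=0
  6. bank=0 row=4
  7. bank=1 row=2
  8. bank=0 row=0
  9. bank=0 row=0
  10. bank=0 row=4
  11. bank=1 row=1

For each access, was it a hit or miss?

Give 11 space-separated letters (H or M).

Acc 1: bank1 row1 -> MISS (open row1); precharges=0
Acc 2: bank0 row2 -> MISS (open row2); precharges=0
Acc 3: bank1 row3 -> MISS (open row3); precharges=1
Acc 4: bank1 row0 -> MISS (open row0); precharges=2
Acc 5: bank1 row0 -> HIT
Acc 6: bank0 row4 -> MISS (open row4); precharges=3
Acc 7: bank1 row2 -> MISS (open row2); precharges=4
Acc 8: bank0 row0 -> MISS (open row0); precharges=5
Acc 9: bank0 row0 -> HIT
Acc 10: bank0 row4 -> MISS (open row4); precharges=6
Acc 11: bank1 row1 -> MISS (open row1); precharges=7

Answer: M M M M H M M M H M M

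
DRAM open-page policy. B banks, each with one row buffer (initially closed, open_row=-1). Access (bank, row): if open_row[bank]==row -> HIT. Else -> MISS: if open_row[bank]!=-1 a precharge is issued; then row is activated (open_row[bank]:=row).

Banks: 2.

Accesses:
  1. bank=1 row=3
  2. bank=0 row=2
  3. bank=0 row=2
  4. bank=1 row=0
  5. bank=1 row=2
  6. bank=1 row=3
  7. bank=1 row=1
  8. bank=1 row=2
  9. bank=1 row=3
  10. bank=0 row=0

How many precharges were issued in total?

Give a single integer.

Answer: 7

Derivation:
Acc 1: bank1 row3 -> MISS (open row3); precharges=0
Acc 2: bank0 row2 -> MISS (open row2); precharges=0
Acc 3: bank0 row2 -> HIT
Acc 4: bank1 row0 -> MISS (open row0); precharges=1
Acc 5: bank1 row2 -> MISS (open row2); precharges=2
Acc 6: bank1 row3 -> MISS (open row3); precharges=3
Acc 7: bank1 row1 -> MISS (open row1); precharges=4
Acc 8: bank1 row2 -> MISS (open row2); precharges=5
Acc 9: bank1 row3 -> MISS (open row3); precharges=6
Acc 10: bank0 row0 -> MISS (open row0); precharges=7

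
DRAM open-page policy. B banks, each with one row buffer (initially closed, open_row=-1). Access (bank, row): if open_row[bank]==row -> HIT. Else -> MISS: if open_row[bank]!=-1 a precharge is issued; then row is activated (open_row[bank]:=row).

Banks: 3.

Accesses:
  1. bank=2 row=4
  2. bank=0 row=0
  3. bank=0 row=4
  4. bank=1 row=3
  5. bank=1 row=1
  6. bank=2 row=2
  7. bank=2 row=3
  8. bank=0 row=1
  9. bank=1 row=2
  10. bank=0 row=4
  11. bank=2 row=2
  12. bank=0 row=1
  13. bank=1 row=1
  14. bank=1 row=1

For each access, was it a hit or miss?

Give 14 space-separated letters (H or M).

Acc 1: bank2 row4 -> MISS (open row4); precharges=0
Acc 2: bank0 row0 -> MISS (open row0); precharges=0
Acc 3: bank0 row4 -> MISS (open row4); precharges=1
Acc 4: bank1 row3 -> MISS (open row3); precharges=1
Acc 5: bank1 row1 -> MISS (open row1); precharges=2
Acc 6: bank2 row2 -> MISS (open row2); precharges=3
Acc 7: bank2 row3 -> MISS (open row3); precharges=4
Acc 8: bank0 row1 -> MISS (open row1); precharges=5
Acc 9: bank1 row2 -> MISS (open row2); precharges=6
Acc 10: bank0 row4 -> MISS (open row4); precharges=7
Acc 11: bank2 row2 -> MISS (open row2); precharges=8
Acc 12: bank0 row1 -> MISS (open row1); precharges=9
Acc 13: bank1 row1 -> MISS (open row1); precharges=10
Acc 14: bank1 row1 -> HIT

Answer: M M M M M M M M M M M M M H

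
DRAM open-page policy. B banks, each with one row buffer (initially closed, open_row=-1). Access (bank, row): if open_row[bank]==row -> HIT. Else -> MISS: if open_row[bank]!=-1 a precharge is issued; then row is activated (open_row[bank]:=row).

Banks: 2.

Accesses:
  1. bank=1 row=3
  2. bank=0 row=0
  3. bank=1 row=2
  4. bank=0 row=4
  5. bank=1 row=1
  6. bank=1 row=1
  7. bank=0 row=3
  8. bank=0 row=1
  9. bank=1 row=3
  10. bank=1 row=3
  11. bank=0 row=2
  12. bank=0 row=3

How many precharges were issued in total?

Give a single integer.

Acc 1: bank1 row3 -> MISS (open row3); precharges=0
Acc 2: bank0 row0 -> MISS (open row0); precharges=0
Acc 3: bank1 row2 -> MISS (open row2); precharges=1
Acc 4: bank0 row4 -> MISS (open row4); precharges=2
Acc 5: bank1 row1 -> MISS (open row1); precharges=3
Acc 6: bank1 row1 -> HIT
Acc 7: bank0 row3 -> MISS (open row3); precharges=4
Acc 8: bank0 row1 -> MISS (open row1); precharges=5
Acc 9: bank1 row3 -> MISS (open row3); precharges=6
Acc 10: bank1 row3 -> HIT
Acc 11: bank0 row2 -> MISS (open row2); precharges=7
Acc 12: bank0 row3 -> MISS (open row3); precharges=8

Answer: 8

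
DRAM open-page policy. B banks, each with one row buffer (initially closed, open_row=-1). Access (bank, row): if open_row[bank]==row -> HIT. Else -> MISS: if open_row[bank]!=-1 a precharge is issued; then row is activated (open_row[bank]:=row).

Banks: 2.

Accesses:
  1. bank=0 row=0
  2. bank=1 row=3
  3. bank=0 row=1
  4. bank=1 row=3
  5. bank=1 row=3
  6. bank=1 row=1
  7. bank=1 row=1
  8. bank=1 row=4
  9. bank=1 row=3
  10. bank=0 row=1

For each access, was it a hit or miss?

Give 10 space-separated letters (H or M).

Answer: M M M H H M H M M H

Derivation:
Acc 1: bank0 row0 -> MISS (open row0); precharges=0
Acc 2: bank1 row3 -> MISS (open row3); precharges=0
Acc 3: bank0 row1 -> MISS (open row1); precharges=1
Acc 4: bank1 row3 -> HIT
Acc 5: bank1 row3 -> HIT
Acc 6: bank1 row1 -> MISS (open row1); precharges=2
Acc 7: bank1 row1 -> HIT
Acc 8: bank1 row4 -> MISS (open row4); precharges=3
Acc 9: bank1 row3 -> MISS (open row3); precharges=4
Acc 10: bank0 row1 -> HIT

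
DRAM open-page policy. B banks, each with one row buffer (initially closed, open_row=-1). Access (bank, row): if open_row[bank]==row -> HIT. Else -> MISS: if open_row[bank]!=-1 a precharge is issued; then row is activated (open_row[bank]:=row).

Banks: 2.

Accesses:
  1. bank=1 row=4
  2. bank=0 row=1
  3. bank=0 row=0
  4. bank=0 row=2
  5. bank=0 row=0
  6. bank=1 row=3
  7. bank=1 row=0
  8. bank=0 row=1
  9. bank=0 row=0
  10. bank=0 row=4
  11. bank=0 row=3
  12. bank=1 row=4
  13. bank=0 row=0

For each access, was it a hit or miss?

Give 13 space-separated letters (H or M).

Acc 1: bank1 row4 -> MISS (open row4); precharges=0
Acc 2: bank0 row1 -> MISS (open row1); precharges=0
Acc 3: bank0 row0 -> MISS (open row0); precharges=1
Acc 4: bank0 row2 -> MISS (open row2); precharges=2
Acc 5: bank0 row0 -> MISS (open row0); precharges=3
Acc 6: bank1 row3 -> MISS (open row3); precharges=4
Acc 7: bank1 row0 -> MISS (open row0); precharges=5
Acc 8: bank0 row1 -> MISS (open row1); precharges=6
Acc 9: bank0 row0 -> MISS (open row0); precharges=7
Acc 10: bank0 row4 -> MISS (open row4); precharges=8
Acc 11: bank0 row3 -> MISS (open row3); precharges=9
Acc 12: bank1 row4 -> MISS (open row4); precharges=10
Acc 13: bank0 row0 -> MISS (open row0); precharges=11

Answer: M M M M M M M M M M M M M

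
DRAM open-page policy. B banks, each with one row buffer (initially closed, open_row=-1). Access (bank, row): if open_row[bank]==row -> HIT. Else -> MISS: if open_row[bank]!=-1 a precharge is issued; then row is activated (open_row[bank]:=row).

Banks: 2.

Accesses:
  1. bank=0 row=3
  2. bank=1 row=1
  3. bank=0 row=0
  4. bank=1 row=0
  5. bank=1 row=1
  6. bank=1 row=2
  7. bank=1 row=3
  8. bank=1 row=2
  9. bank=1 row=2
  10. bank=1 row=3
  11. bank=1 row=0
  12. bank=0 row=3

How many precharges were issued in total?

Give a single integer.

Acc 1: bank0 row3 -> MISS (open row3); precharges=0
Acc 2: bank1 row1 -> MISS (open row1); precharges=0
Acc 3: bank0 row0 -> MISS (open row0); precharges=1
Acc 4: bank1 row0 -> MISS (open row0); precharges=2
Acc 5: bank1 row1 -> MISS (open row1); precharges=3
Acc 6: bank1 row2 -> MISS (open row2); precharges=4
Acc 7: bank1 row3 -> MISS (open row3); precharges=5
Acc 8: bank1 row2 -> MISS (open row2); precharges=6
Acc 9: bank1 row2 -> HIT
Acc 10: bank1 row3 -> MISS (open row3); precharges=7
Acc 11: bank1 row0 -> MISS (open row0); precharges=8
Acc 12: bank0 row3 -> MISS (open row3); precharges=9

Answer: 9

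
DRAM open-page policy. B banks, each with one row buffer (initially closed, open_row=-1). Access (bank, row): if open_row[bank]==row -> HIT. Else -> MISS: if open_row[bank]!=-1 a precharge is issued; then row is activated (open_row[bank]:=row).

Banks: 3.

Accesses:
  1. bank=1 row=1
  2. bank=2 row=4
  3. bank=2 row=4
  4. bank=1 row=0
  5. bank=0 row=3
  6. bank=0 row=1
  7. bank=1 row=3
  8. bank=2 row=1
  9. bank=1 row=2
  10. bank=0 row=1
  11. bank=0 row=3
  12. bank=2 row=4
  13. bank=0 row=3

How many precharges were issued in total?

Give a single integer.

Answer: 7

Derivation:
Acc 1: bank1 row1 -> MISS (open row1); precharges=0
Acc 2: bank2 row4 -> MISS (open row4); precharges=0
Acc 3: bank2 row4 -> HIT
Acc 4: bank1 row0 -> MISS (open row0); precharges=1
Acc 5: bank0 row3 -> MISS (open row3); precharges=1
Acc 6: bank0 row1 -> MISS (open row1); precharges=2
Acc 7: bank1 row3 -> MISS (open row3); precharges=3
Acc 8: bank2 row1 -> MISS (open row1); precharges=4
Acc 9: bank1 row2 -> MISS (open row2); precharges=5
Acc 10: bank0 row1 -> HIT
Acc 11: bank0 row3 -> MISS (open row3); precharges=6
Acc 12: bank2 row4 -> MISS (open row4); precharges=7
Acc 13: bank0 row3 -> HIT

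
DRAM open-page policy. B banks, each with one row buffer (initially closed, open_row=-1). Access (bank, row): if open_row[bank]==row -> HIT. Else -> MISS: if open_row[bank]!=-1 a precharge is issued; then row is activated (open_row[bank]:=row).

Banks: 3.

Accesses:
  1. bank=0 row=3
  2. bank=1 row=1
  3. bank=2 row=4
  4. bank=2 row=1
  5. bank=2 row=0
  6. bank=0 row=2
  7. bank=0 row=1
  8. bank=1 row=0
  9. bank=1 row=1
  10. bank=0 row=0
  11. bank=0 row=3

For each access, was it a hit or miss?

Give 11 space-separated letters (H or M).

Answer: M M M M M M M M M M M

Derivation:
Acc 1: bank0 row3 -> MISS (open row3); precharges=0
Acc 2: bank1 row1 -> MISS (open row1); precharges=0
Acc 3: bank2 row4 -> MISS (open row4); precharges=0
Acc 4: bank2 row1 -> MISS (open row1); precharges=1
Acc 5: bank2 row0 -> MISS (open row0); precharges=2
Acc 6: bank0 row2 -> MISS (open row2); precharges=3
Acc 7: bank0 row1 -> MISS (open row1); precharges=4
Acc 8: bank1 row0 -> MISS (open row0); precharges=5
Acc 9: bank1 row1 -> MISS (open row1); precharges=6
Acc 10: bank0 row0 -> MISS (open row0); precharges=7
Acc 11: bank0 row3 -> MISS (open row3); precharges=8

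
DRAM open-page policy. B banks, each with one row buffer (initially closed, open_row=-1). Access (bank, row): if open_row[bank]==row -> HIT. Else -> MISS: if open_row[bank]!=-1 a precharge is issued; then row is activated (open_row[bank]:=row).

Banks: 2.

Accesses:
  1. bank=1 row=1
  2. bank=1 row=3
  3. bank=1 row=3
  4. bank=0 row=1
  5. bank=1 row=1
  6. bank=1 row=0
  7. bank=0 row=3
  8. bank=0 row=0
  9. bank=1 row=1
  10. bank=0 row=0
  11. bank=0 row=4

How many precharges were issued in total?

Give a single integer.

Acc 1: bank1 row1 -> MISS (open row1); precharges=0
Acc 2: bank1 row3 -> MISS (open row3); precharges=1
Acc 3: bank1 row3 -> HIT
Acc 4: bank0 row1 -> MISS (open row1); precharges=1
Acc 5: bank1 row1 -> MISS (open row1); precharges=2
Acc 6: bank1 row0 -> MISS (open row0); precharges=3
Acc 7: bank0 row3 -> MISS (open row3); precharges=4
Acc 8: bank0 row0 -> MISS (open row0); precharges=5
Acc 9: bank1 row1 -> MISS (open row1); precharges=6
Acc 10: bank0 row0 -> HIT
Acc 11: bank0 row4 -> MISS (open row4); precharges=7

Answer: 7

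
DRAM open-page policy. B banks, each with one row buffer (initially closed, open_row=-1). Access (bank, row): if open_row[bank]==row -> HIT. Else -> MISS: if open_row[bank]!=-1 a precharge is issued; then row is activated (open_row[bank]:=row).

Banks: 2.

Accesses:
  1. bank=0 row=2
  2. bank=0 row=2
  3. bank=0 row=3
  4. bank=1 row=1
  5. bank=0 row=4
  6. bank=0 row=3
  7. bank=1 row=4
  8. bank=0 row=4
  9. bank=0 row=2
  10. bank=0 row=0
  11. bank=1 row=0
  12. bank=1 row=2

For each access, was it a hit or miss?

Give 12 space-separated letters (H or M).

Answer: M H M M M M M M M M M M

Derivation:
Acc 1: bank0 row2 -> MISS (open row2); precharges=0
Acc 2: bank0 row2 -> HIT
Acc 3: bank0 row3 -> MISS (open row3); precharges=1
Acc 4: bank1 row1 -> MISS (open row1); precharges=1
Acc 5: bank0 row4 -> MISS (open row4); precharges=2
Acc 6: bank0 row3 -> MISS (open row3); precharges=3
Acc 7: bank1 row4 -> MISS (open row4); precharges=4
Acc 8: bank0 row4 -> MISS (open row4); precharges=5
Acc 9: bank0 row2 -> MISS (open row2); precharges=6
Acc 10: bank0 row0 -> MISS (open row0); precharges=7
Acc 11: bank1 row0 -> MISS (open row0); precharges=8
Acc 12: bank1 row2 -> MISS (open row2); precharges=9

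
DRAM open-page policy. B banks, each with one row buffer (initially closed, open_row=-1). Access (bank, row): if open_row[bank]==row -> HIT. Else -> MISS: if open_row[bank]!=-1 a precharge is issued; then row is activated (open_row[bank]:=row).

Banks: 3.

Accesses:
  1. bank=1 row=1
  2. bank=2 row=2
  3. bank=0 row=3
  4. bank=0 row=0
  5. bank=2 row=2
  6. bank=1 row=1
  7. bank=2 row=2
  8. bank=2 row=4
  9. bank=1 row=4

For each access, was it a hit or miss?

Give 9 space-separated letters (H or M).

Answer: M M M M H H H M M

Derivation:
Acc 1: bank1 row1 -> MISS (open row1); precharges=0
Acc 2: bank2 row2 -> MISS (open row2); precharges=0
Acc 3: bank0 row3 -> MISS (open row3); precharges=0
Acc 4: bank0 row0 -> MISS (open row0); precharges=1
Acc 5: bank2 row2 -> HIT
Acc 6: bank1 row1 -> HIT
Acc 7: bank2 row2 -> HIT
Acc 8: bank2 row4 -> MISS (open row4); precharges=2
Acc 9: bank1 row4 -> MISS (open row4); precharges=3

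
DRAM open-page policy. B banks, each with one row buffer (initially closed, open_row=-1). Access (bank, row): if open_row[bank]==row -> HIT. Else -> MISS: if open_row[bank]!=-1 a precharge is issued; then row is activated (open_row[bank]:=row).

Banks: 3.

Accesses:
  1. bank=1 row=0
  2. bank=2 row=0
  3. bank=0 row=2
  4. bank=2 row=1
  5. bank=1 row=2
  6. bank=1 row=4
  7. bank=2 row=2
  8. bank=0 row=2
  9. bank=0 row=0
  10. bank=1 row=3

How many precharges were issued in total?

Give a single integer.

Acc 1: bank1 row0 -> MISS (open row0); precharges=0
Acc 2: bank2 row0 -> MISS (open row0); precharges=0
Acc 3: bank0 row2 -> MISS (open row2); precharges=0
Acc 4: bank2 row1 -> MISS (open row1); precharges=1
Acc 5: bank1 row2 -> MISS (open row2); precharges=2
Acc 6: bank1 row4 -> MISS (open row4); precharges=3
Acc 7: bank2 row2 -> MISS (open row2); precharges=4
Acc 8: bank0 row2 -> HIT
Acc 9: bank0 row0 -> MISS (open row0); precharges=5
Acc 10: bank1 row3 -> MISS (open row3); precharges=6

Answer: 6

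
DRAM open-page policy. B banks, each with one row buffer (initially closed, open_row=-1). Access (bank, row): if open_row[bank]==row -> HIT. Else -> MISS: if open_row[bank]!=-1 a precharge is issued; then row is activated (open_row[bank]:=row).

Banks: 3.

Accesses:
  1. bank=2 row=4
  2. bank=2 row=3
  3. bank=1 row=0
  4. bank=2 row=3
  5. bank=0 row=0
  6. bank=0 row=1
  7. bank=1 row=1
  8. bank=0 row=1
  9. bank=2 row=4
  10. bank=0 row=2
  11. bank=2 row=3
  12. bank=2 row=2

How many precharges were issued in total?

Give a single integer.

Acc 1: bank2 row4 -> MISS (open row4); precharges=0
Acc 2: bank2 row3 -> MISS (open row3); precharges=1
Acc 3: bank1 row0 -> MISS (open row0); precharges=1
Acc 4: bank2 row3 -> HIT
Acc 5: bank0 row0 -> MISS (open row0); precharges=1
Acc 6: bank0 row1 -> MISS (open row1); precharges=2
Acc 7: bank1 row1 -> MISS (open row1); precharges=3
Acc 8: bank0 row1 -> HIT
Acc 9: bank2 row4 -> MISS (open row4); precharges=4
Acc 10: bank0 row2 -> MISS (open row2); precharges=5
Acc 11: bank2 row3 -> MISS (open row3); precharges=6
Acc 12: bank2 row2 -> MISS (open row2); precharges=7

Answer: 7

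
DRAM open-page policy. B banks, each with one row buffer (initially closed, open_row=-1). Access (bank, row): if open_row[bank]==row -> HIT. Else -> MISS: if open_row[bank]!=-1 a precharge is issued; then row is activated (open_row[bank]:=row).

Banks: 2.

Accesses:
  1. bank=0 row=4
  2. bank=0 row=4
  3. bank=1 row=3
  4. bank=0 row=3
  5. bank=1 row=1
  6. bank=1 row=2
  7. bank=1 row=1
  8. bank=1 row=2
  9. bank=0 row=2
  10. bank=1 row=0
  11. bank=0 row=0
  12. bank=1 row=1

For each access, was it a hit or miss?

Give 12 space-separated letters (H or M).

Acc 1: bank0 row4 -> MISS (open row4); precharges=0
Acc 2: bank0 row4 -> HIT
Acc 3: bank1 row3 -> MISS (open row3); precharges=0
Acc 4: bank0 row3 -> MISS (open row3); precharges=1
Acc 5: bank1 row1 -> MISS (open row1); precharges=2
Acc 6: bank1 row2 -> MISS (open row2); precharges=3
Acc 7: bank1 row1 -> MISS (open row1); precharges=4
Acc 8: bank1 row2 -> MISS (open row2); precharges=5
Acc 9: bank0 row2 -> MISS (open row2); precharges=6
Acc 10: bank1 row0 -> MISS (open row0); precharges=7
Acc 11: bank0 row0 -> MISS (open row0); precharges=8
Acc 12: bank1 row1 -> MISS (open row1); precharges=9

Answer: M H M M M M M M M M M M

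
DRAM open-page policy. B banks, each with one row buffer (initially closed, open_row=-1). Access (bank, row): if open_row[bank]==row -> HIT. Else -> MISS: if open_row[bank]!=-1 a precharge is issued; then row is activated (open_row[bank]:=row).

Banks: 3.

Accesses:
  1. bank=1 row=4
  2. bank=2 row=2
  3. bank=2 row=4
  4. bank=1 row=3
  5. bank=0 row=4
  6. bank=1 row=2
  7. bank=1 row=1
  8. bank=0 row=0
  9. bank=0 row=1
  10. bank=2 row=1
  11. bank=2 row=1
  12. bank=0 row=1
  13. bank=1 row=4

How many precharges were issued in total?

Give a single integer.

Answer: 8

Derivation:
Acc 1: bank1 row4 -> MISS (open row4); precharges=0
Acc 2: bank2 row2 -> MISS (open row2); precharges=0
Acc 3: bank2 row4 -> MISS (open row4); precharges=1
Acc 4: bank1 row3 -> MISS (open row3); precharges=2
Acc 5: bank0 row4 -> MISS (open row4); precharges=2
Acc 6: bank1 row2 -> MISS (open row2); precharges=3
Acc 7: bank1 row1 -> MISS (open row1); precharges=4
Acc 8: bank0 row0 -> MISS (open row0); precharges=5
Acc 9: bank0 row1 -> MISS (open row1); precharges=6
Acc 10: bank2 row1 -> MISS (open row1); precharges=7
Acc 11: bank2 row1 -> HIT
Acc 12: bank0 row1 -> HIT
Acc 13: bank1 row4 -> MISS (open row4); precharges=8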